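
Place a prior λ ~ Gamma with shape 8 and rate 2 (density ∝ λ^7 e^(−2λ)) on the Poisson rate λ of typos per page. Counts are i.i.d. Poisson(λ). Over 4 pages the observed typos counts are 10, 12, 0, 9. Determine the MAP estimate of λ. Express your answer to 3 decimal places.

λ̂_MAP = 6.333

Σxᵢ = 10+12+0+9 = 31, with n = 4.
Posterior ∝ λ^7e^(−2λ) · λ^31e^(−4λ) = λ^38e^(−6λ), i.e. Gamma(shape=39, rate=6).
The mode of a Gamma(a, b) with a ≥ 1 (shape–rate) is (a−1)/b = 38/6 ≈ 6.333.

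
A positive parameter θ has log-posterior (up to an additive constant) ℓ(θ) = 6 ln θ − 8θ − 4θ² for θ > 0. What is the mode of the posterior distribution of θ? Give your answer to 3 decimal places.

θ̂_MAP = 0.500

ℓ'(θ) = 6/θ − 8 − 8θ. Setting this to zero and multiplying by θ: 8θ² + 8θ − 6 = 0.
θ = (−8 + √(8² + 4·8·6)) / (2·8) = (−8 + √256) / 16 = (−8 + 16)/16 = 1/2.
ℓ''(θ) = −6/θ² − 8 < 0, confirming a maximum.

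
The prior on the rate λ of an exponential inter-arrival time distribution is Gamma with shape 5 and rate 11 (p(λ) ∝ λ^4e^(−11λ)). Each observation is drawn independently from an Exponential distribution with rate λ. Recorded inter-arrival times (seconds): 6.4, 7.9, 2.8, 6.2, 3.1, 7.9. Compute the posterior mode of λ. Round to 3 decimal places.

λ̂_MAP = 0.221

The Exponential(rate=λ) likelihood is ∝ λ^n e^(−λΣtᵢ). Here n = 6 and Σtᵢ = 6.4 + 7.9 + 2.8 + 6.2 + 3.1 + 7.9 = 34.3.
Posterior ∝ λ^4e^(−11λ) · λ^6e^(−34.3λ) = λ^10e^(−45.3λ), i.e. Gamma(11, 45.3).
Mode = (a−1)/b = 10/45.3 ≈ 0.221.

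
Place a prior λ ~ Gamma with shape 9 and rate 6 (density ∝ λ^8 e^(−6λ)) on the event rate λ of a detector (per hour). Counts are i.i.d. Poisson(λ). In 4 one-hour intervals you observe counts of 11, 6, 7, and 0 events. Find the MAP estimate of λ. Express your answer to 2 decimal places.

Σxᵢ = 11+6+7+0 = 24, with n = 4.
Posterior ∝ λ^8e^(−6λ) · λ^24e^(−4λ) = λ^32e^(−10λ), i.e. Gamma(shape=33, rate=10).
The mode of a Gamma(a, b) with a ≥ 1 (shape–rate) is (a−1)/b = 32/10 ≈ 3.20.

λ̂_MAP = 3.20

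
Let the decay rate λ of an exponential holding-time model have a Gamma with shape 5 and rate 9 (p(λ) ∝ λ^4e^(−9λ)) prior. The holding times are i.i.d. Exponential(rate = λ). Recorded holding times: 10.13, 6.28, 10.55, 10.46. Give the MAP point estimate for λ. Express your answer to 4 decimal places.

The Exponential(rate=λ) likelihood is ∝ λ^n e^(−λΣtᵢ). Here n = 4 and Σtᵢ = 10.13 + 6.28 + 10.55 + 10.46 = 37.42.
Posterior ∝ λ^4e^(−9λ) · λ^4e^(−37.42λ) = λ^8e^(−46.42λ), i.e. Gamma(9, 46.42).
Mode = (a−1)/b = 8/46.42 ≈ 0.1723.

λ̂_MAP = 0.1723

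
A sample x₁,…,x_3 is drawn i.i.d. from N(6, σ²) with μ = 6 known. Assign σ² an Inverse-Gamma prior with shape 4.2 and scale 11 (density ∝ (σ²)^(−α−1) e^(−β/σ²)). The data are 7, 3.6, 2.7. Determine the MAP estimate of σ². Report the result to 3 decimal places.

σ̂²_MAP = 2.959

Sum of squared deviations about the known mean: SS = (7−6)² + (3.6−6)² + (2.7−6)² = 17.65.
The Normal likelihood contributes (σ²)^(−n/2) exp(−SS/(2σ²)), so the posterior is Inverse-Gamma(α + n/2, β + SS/2) = Inverse-Gamma(5.7, 19.825).
The mode of Inverse-Gamma(a, b) is b/(a+1) = 19.825/6.7 ≈ 2.959.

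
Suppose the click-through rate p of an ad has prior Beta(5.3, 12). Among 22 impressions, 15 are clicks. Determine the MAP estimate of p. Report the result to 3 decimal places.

Prior: Beta(5.3, 12).
Data: 15 successes in 22 trials. The binomial likelihood contributes p^15(1−p)^7, so the posterior is Beta(5.3+15, 12+7) = Beta(20.3, 19).
For Beta(a, b) with a, b > 1 the mode is (a−1)/(a+b−2) = 19.3/37.3 ≈ 0.517.

p̂_MAP = 0.517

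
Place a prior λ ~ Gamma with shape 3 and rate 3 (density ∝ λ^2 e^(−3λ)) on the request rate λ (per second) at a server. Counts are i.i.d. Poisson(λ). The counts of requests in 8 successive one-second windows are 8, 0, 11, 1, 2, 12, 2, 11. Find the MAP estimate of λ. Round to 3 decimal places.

Σxᵢ = 8+0+11+1+2+12+2+11 = 47, with n = 8.
Posterior ∝ λ^2e^(−3λ) · λ^47e^(−8λ) = λ^49e^(−11λ), i.e. Gamma(shape=50, rate=11).
The mode of a Gamma(a, b) with a ≥ 1 (shape–rate) is (a−1)/b = 49/11 ≈ 4.455.

λ̂_MAP = 4.455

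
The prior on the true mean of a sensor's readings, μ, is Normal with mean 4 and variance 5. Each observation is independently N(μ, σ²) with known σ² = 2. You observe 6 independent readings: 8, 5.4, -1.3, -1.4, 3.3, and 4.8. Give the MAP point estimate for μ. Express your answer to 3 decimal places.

n = 6; x̄ = (8 + 5.4 + (-1.3) + (-1.4) + 3.3 + 4.8)/6 = 18.8/6 = 47/15 ≈ 3.1333.
For a Normal prior and Normal likelihood with known variance, the posterior is Normal; its mode equals its mean, the precision-weighted average.
Prior precision 1/σ₀² = 1/5 = 0.2; data precision n/σ² = 6/2 = 3.
μ̂ = (0.2·4 + 3·(47/15)) / (0.2 + 3) = 10.2/3.2 = 3.1875 ≈ 3.188.

μ̂_MAP = 3.188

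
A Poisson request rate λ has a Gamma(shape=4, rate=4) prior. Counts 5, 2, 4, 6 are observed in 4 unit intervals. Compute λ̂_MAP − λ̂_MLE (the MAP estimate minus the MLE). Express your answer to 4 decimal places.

MAP − MLE = -1.7500

Σxᵢ = 17. Posterior is Gamma(21, 8); MAP = (21−1)/8 = 20/8 ≈ 2.50000.
MLE = x̄ = 17/4 ≈ 4.25000.
Difference = 20/8 − 17/4 = -7/4 ≈ -1.7500.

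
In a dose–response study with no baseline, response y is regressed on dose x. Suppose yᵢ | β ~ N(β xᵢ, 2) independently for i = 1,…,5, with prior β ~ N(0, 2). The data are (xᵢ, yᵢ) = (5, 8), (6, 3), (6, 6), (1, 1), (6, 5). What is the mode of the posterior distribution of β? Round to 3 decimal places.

β̂_MAP = 0.926

log p(β | y) = −Σ(yᵢ − βxᵢ)²/(2·2) − β²/(2·2) + const.
Setting the derivative to zero: Σxᵢ(yᵢ − βxᵢ)/2 − β/2 = 0, so β = Σxᵢyᵢ / (Σxᵢ² + σ²/τ²).
Σxᵢyᵢ = 5·8 + 6·3 + 6·6 + 1·1 + 6·5 = 125; Σxᵢ² = 134; σ²/τ² = 1.
β̂_MAP = 125 / (134 + 1) = 125/135 ≈ 0.926.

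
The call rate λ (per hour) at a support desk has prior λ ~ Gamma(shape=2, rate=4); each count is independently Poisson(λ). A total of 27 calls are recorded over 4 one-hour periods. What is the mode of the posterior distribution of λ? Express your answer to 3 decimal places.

Σxᵢ = 27, n = 4.
Posterior ∝ λe^(−4λ) · λ^27e^(−4λ) = λ^28e^(−8λ), i.e. Gamma(shape=29, rate=8).
The mode of a Gamma(a, b) with a ≥ 1 (shape–rate) is (a−1)/b = 28/8 ≈ 3.500.

λ̂_MAP = 3.500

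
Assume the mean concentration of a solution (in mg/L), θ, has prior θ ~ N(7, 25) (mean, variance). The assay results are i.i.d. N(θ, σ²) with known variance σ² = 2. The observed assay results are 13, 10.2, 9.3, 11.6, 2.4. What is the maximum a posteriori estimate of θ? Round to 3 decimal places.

n = 5; x̄ = (13 + 10.2 + 9.3 + 11.6 + 2.4)/5 = 46.5/5 = 9.3.
For a Normal prior and Normal likelihood with known variance, the posterior is Normal; its mode equals its mean, the precision-weighted average.
Prior precision 1/σ₀² = 1/25 = 0.04; data precision n/σ² = 5/2 = 2.5.
θ̂ = (0.04·7 + 2.5·9.3) / (0.04 + 2.5) = 23.53/2.54 = 2353/254 ≈ 9.264.

θ̂_MAP = 9.264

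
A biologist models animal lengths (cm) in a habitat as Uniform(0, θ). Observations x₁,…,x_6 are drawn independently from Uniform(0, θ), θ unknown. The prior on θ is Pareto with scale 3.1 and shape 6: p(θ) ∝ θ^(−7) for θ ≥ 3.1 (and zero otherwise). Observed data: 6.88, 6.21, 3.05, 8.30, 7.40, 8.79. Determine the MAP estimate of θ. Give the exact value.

θ̂_MAP = 8.79

The Uniform(0, θ) likelihood is θ^(−n) for θ ≥ max(xᵢ), zero otherwise. Here max(xᵢ) = 8.79.
Posterior ∝ θ^(−7) · θ^(−6) = θ^(−13) on θ ≥ max(3.1, 8.79) = 8.79.
This density is strictly decreasing in θ, so the posterior mode lies at the lower boundary of the support.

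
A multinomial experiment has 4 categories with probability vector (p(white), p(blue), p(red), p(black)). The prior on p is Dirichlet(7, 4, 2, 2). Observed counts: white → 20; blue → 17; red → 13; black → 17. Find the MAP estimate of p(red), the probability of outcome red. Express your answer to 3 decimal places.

The posterior is Dirichlet(αᵢ + nᵢ) = Dirichlet(27, 21, 15, 19).
For a Dirichlet(a₁,…,a_K) with all aᵢ > 1, the mode has j-th component (aⱼ − 1)/(Σaᵢ − K).
Here Σaᵢ = 82 and K = 4, so p(red) = (15 − 1)/(82 − 4) = 14/78 ≈ 0.179.

MAP estimate of p(red) = 0.179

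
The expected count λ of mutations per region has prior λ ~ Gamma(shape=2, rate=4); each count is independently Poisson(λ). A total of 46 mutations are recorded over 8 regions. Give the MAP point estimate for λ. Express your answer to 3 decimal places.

λ̂_MAP = 3.917

Σxᵢ = 46, n = 8.
Posterior ∝ λe^(−4λ) · λ^46e^(−8λ) = λ^47e^(−12λ), i.e. Gamma(shape=48, rate=12).
The mode of a Gamma(a, b) with a ≥ 1 (shape–rate) is (a−1)/b = 47/12 ≈ 3.917.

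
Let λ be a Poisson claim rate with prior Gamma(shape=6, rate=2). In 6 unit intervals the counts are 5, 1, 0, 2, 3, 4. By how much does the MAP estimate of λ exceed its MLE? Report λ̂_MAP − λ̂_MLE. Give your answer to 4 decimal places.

Σxᵢ = 15. Posterior is Gamma(21, 8); MAP = (21−1)/8 = 20/8 ≈ 2.50000.
MLE = x̄ = 15/6 ≈ 2.50000.
Difference = 20/8 − 15/6 = 0 ≈ 0.0000.

MAP − MLE = 0.0000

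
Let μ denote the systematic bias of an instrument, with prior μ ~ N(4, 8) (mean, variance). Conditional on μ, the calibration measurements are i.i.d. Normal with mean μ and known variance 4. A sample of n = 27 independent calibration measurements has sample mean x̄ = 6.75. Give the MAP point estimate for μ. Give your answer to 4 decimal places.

μ̂_MAP = 6.7000

n = 27, x̄ = 6.75.
For a Normal prior and Normal likelihood with known variance, the posterior is Normal; its mode equals its mean, the precision-weighted average.
Prior precision 1/σ₀² = 1/8 = 0.125; data precision n/σ² = 27/4 = 6.75.
μ̂ = (0.125·4 + 6.75·6.75) / (0.125 + 6.75) = 46.0625/6.875 = 6.7000.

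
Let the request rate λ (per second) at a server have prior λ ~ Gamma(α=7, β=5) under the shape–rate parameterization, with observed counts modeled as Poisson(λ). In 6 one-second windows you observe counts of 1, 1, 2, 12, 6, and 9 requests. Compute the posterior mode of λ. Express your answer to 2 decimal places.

λ̂_MAP = 3.36

Σxᵢ = 1+1+2+12+6+9 = 31, with n = 6.
Posterior ∝ λ^6e^(−5λ) · λ^31e^(−6λ) = λ^37e^(−11λ), i.e. Gamma(shape=38, rate=11).
The mode of a Gamma(a, b) with a ≥ 1 (shape–rate) is (a−1)/b = 37/11 ≈ 3.36.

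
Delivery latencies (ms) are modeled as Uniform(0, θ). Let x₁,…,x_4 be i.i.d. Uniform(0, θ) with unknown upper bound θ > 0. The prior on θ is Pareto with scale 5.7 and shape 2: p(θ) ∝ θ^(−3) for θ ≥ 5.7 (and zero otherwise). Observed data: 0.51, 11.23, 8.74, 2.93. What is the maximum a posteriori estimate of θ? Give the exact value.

θ̂_MAP = 11.23

The Uniform(0, θ) likelihood is θ^(−n) for θ ≥ max(xᵢ), zero otherwise. Here max(xᵢ) = 11.23.
Posterior ∝ θ^(−3) · θ^(−4) = θ^(−7) on θ ≥ max(5.7, 11.23) = 11.23.
This density is strictly decreasing in θ, so the posterior mode lies at the lower boundary of the support.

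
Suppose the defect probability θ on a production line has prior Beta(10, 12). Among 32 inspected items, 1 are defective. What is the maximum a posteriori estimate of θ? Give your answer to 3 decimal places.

θ̂_MAP = 0.192

Prior: Beta(10, 12).
Data: 1 success in 32 trials. The binomial likelihood contributes θ(1−θ)^31, so the posterior is Beta(10+1, 12+31) = Beta(11, 43).
For Beta(a, b) with a, b > 1 the mode is (a−1)/(a+b−2) = 10/52 ≈ 0.192.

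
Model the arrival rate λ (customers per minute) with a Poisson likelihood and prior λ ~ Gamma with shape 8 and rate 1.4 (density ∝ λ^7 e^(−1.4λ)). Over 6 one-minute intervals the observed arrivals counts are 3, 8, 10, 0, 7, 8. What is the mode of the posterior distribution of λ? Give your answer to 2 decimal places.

λ̂_MAP = 5.81

Σxᵢ = 3+8+10+0+7+8 = 36, with n = 6.
Posterior ∝ λ^7e^(−1.4λ) · λ^36e^(−6λ) = λ^43e^(−7.4λ), i.e. Gamma(shape=44, rate=7.4).
The mode of a Gamma(a, b) with a ≥ 1 (shape–rate) is (a−1)/b = 43/7.4 ≈ 5.81.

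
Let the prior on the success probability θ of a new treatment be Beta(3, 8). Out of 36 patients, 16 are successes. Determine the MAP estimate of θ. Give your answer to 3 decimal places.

θ̂_MAP = 0.400

Prior: Beta(3, 8).
Data: 16 successes in 36 trials. The binomial likelihood contributes θ^16(1−θ)^20, so the posterior is Beta(3+16, 8+20) = Beta(19, 28).
For Beta(a, b) with a, b > 1 the mode is (a−1)/(a+b−2) = 18/45 ≈ 0.400.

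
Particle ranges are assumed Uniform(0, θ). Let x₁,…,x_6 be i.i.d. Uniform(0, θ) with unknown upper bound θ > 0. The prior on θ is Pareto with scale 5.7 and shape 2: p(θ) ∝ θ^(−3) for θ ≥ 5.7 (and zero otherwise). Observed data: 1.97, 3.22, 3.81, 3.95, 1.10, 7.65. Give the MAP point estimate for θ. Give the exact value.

θ̂_MAP = 7.65

The Uniform(0, θ) likelihood is θ^(−n) for θ ≥ max(xᵢ), zero otherwise. Here max(xᵢ) = 7.65.
Posterior ∝ θ^(−3) · θ^(−6) = θ^(−9) on θ ≥ max(5.7, 7.65) = 7.65.
This density is strictly decreasing in θ, so the posterior mode lies at the lower boundary of the support.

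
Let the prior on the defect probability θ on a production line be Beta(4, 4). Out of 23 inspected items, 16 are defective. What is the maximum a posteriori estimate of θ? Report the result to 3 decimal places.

Prior: Beta(4, 4).
Data: 16 successes in 23 trials. The binomial likelihood contributes θ^16(1−θ)^7, so the posterior is Beta(4+16, 4+7) = Beta(20, 11).
For Beta(a, b) with a, b > 1 the mode is (a−1)/(a+b−2) = 19/29 ≈ 0.655.

θ̂_MAP = 0.655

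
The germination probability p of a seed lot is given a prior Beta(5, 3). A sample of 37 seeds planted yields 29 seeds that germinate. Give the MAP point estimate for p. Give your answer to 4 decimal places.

Prior: Beta(5, 3).
Data: 29 successes in 37 trials. The binomial likelihood contributes p^29(1−p)^8, so the posterior is Beta(5+29, 3+8) = Beta(34, 11).
For Beta(a, b) with a, b > 1 the mode is (a−1)/(a+b−2) = 33/43 ≈ 0.7674.

p̂_MAP = 0.7674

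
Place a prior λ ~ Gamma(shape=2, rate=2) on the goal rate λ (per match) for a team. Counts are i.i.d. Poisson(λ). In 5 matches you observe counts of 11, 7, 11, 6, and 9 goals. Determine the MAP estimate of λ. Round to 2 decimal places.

Σxᵢ = 11+7+11+6+9 = 44, with n = 5.
Posterior ∝ λe^(−2λ) · λ^44e^(−5λ) = λ^45e^(−7λ), i.e. Gamma(shape=46, rate=7).
The mode of a Gamma(a, b) with a ≥ 1 (shape–rate) is (a−1)/b = 45/7 ≈ 6.43.

λ̂_MAP = 6.43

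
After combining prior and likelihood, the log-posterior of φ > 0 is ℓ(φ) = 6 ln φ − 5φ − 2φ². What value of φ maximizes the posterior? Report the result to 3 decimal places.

φ̂_MAP = 0.750

ℓ'(φ) = 6/φ − 5 − 4φ. Setting this to zero and multiplying by φ: 4φ² + 5φ − 6 = 0.
φ = (−5 + √(5² + 4·4·6)) / (2·4) = (−5 + √121) / 8 = (−5 + 11)/8 = 3/4.
ℓ''(φ) = −6/φ² − 4 < 0, confirming a maximum.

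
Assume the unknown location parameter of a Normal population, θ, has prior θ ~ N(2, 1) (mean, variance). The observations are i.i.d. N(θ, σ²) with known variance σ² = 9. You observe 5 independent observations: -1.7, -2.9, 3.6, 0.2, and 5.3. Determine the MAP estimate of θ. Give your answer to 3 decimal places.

θ̂_MAP = 1.607

n = 5; x̄ = ((-1.7) + (-2.9) + 3.6 + 0.2 + 5.3)/5 = 4.5/5 = 0.9.
For a Normal prior and Normal likelihood with known variance, the posterior is Normal; its mode equals its mean, the precision-weighted average.
Prior precision 1/σ₀² = 1/1 = 1; data precision n/σ² = 5/9.
θ̂ = (1·2 + (5/9)·0.9) / (1 + 5/9) = 2.5/(14/9) = 45/28 ≈ 1.607.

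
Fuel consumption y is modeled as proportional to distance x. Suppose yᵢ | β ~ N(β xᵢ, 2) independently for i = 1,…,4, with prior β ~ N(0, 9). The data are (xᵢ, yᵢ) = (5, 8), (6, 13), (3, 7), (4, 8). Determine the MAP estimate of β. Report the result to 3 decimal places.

β̂_MAP = 1.983

log p(β | y) = −Σ(yᵢ − βxᵢ)²/(2·2) − β²/(2·9) + const.
Setting the derivative to zero: Σxᵢ(yᵢ − βxᵢ)/2 − β/9 = 0, so β = Σxᵢyᵢ / (Σxᵢ² + σ²/τ²).
Σxᵢyᵢ = 5·8 + 6·13 + 3·7 + 4·8 = 171; Σxᵢ² = 86; σ²/τ² = 2/9.
β̂_MAP = 171 / (86 + 2/9) = 171/(776/9) = 1539/776 ≈ 1.983.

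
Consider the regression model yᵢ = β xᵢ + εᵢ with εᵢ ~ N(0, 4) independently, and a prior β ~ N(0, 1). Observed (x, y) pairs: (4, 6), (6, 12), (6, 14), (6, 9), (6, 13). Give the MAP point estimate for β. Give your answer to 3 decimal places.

β̂_MAP = 1.902

log p(β | y) = −Σ(yᵢ − βxᵢ)²/(2·4) − β²/(2·1) + const.
Setting the derivative to zero: Σxᵢ(yᵢ − βxᵢ)/4 − β/1 = 0, so β = Σxᵢyᵢ / (Σxᵢ² + σ²/τ²).
Σxᵢyᵢ = 4·6 + 6·12 + 6·14 + 6·9 + 6·13 = 312; Σxᵢ² = 160; σ²/τ² = 4.
β̂_MAP = 312 / (160 + 4) = 312/164 ≈ 1.902.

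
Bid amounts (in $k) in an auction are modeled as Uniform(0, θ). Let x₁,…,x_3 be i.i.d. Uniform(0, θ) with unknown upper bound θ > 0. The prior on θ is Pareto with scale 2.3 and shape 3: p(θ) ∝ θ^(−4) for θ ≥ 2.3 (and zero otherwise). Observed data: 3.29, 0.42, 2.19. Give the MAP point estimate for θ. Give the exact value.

The Uniform(0, θ) likelihood is θ^(−n) for θ ≥ max(xᵢ), zero otherwise. Here max(xᵢ) = 3.29.
Posterior ∝ θ^(−4) · θ^(−3) = θ^(−7) on θ ≥ max(2.3, 3.29) = 3.29.
This density is strictly decreasing in θ, so the posterior mode lies at the lower boundary of the support.

θ̂_MAP = 3.29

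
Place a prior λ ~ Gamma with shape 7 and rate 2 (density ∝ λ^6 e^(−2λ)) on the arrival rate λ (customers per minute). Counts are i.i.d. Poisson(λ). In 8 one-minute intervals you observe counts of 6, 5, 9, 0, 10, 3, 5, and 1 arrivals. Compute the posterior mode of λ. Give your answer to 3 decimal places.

Σxᵢ = 6+5+9+0+10+3+5+1 = 39, with n = 8.
Posterior ∝ λ^6e^(−2λ) · λ^39e^(−8λ) = λ^45e^(−10λ), i.e. Gamma(shape=46, rate=10).
The mode of a Gamma(a, b) with a ≥ 1 (shape–rate) is (a−1)/b = 45/10 ≈ 4.500.

λ̂_MAP = 4.500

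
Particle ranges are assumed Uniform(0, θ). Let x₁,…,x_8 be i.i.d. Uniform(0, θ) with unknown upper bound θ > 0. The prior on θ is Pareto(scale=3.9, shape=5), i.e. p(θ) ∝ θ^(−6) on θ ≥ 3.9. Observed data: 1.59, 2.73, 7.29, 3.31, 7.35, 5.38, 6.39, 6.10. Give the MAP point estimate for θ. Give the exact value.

θ̂_MAP = 7.35

The Uniform(0, θ) likelihood is θ^(−n) for θ ≥ max(xᵢ), zero otherwise. Here max(xᵢ) = 7.35.
Posterior ∝ θ^(−6) · θ^(−8) = θ^(−14) on θ ≥ max(3.9, 7.35) = 7.35.
This density is strictly decreasing in θ, so the posterior mode lies at the lower boundary of the support.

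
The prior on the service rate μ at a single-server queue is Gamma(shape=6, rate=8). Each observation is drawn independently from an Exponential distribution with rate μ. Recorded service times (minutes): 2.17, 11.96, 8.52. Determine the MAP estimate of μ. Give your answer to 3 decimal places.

The Exponential(rate=μ) likelihood is ∝ μ^n e^(−μΣtᵢ). Here n = 3 and Σtᵢ = 2.17 + 11.96 + 8.52 = 22.65.
Posterior ∝ μ^5e^(−8μ) · μ^3e^(−22.65μ) = μ^8e^(−30.65μ), i.e. Gamma(9, 30.65).
Mode = (a−1)/b = 8/30.65 ≈ 0.261.

μ̂_MAP = 0.261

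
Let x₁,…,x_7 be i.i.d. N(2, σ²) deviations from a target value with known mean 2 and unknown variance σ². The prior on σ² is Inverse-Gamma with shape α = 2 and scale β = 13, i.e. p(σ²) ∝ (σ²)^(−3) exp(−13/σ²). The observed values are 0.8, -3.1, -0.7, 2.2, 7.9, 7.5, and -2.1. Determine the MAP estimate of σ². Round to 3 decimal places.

Sum of squared deviations about the known mean: SS = (0.8−2)² + (-3.1−2)² + (-0.7−2)² + (2.2−2)² + (7.9−2)² + (7.5−2)² + (-2.1−2)² = 116.65.
The Normal likelihood contributes (σ²)^(−n/2) exp(−SS/(2σ²)), so the posterior is Inverse-Gamma(α + n/2, β + SS/2) = Inverse-Gamma(5.5, 71.325).
The mode of Inverse-Gamma(a, b) is b/(a+1) = 71.325/6.5 ≈ 10.973.

σ̂²_MAP = 10.973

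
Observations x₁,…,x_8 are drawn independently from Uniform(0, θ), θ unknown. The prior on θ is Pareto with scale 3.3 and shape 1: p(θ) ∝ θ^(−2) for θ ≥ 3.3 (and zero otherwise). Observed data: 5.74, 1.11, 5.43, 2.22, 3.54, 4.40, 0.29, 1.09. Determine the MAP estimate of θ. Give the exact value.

θ̂_MAP = 5.74

The Uniform(0, θ) likelihood is θ^(−n) for θ ≥ max(xᵢ), zero otherwise. Here max(xᵢ) = 5.74.
Posterior ∝ θ^(−2) · θ^(−8) = θ^(−10) on θ ≥ max(3.3, 5.74) = 5.74.
This density is strictly decreasing in θ, so the posterior mode lies at the lower boundary of the support.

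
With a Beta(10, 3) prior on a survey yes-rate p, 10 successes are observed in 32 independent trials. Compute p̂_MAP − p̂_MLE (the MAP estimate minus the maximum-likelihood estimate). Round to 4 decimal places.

MAP − MLE = 0.1294

Posterior is Beta(20, 25); MAP = (20−1)/(45−2) = 19/43 ≈ 0.44186.
MLE ignores the prior: p̂_MLE = k/n = 10/32 ≈ 0.31250.
Difference = 19/43 − 10/32 = 89/688 ≈ 0.1294.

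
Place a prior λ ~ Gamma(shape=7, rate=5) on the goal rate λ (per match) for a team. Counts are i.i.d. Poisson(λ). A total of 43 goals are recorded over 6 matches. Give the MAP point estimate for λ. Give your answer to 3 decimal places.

λ̂_MAP = 4.455

Σxᵢ = 43, n = 6.
Posterior ∝ λ^6e^(−5λ) · λ^43e^(−6λ) = λ^49e^(−11λ), i.e. Gamma(shape=50, rate=11).
The mode of a Gamma(a, b) with a ≥ 1 (shape–rate) is (a−1)/b = 49/11 ≈ 4.455.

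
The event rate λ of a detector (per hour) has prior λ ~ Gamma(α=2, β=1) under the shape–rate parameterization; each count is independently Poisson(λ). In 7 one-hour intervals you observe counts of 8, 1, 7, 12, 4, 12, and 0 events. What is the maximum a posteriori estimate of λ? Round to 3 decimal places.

Σxᵢ = 8+1+7+12+4+12+0 = 44, with n = 7.
Posterior ∝ λe^(−1λ) · λ^44e^(−7λ) = λ^45e^(−8λ), i.e. Gamma(shape=46, rate=8).
The mode of a Gamma(a, b) with a ≥ 1 (shape–rate) is (a−1)/b = 45/8 ≈ 5.625.

λ̂_MAP = 5.625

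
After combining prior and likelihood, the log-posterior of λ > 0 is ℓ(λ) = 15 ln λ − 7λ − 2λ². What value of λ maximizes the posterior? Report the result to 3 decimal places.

λ̂_MAP = 1.250

ℓ'(λ) = 15/λ − 7 − 4λ. Setting this to zero and multiplying by λ: 4λ² + 7λ − 15 = 0.
λ = (−7 + √(7² + 4·4·15)) / (2·4) = (−7 + √289) / 8 = (−7 + 17)/8 = 5/4.
ℓ''(λ) = −15/λ² − 4 < 0, confirming a maximum.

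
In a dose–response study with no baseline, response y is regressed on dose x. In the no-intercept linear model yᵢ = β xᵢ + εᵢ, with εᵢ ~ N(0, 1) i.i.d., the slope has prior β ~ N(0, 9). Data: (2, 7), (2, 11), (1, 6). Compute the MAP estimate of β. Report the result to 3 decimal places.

log p(β | y) = −Σ(yᵢ − βxᵢ)²/(2·1) − β²/(2·9) + const.
Setting the derivative to zero: Σxᵢ(yᵢ − βxᵢ)/1 − β/9 = 0, so β = Σxᵢyᵢ / (Σxᵢ² + σ²/τ²).
Σxᵢyᵢ = 2·7 + 2·11 + 1·6 = 42; Σxᵢ² = 9; σ²/τ² = 1/9.
β̂_MAP = 42 / (9 + 1/9) = 42/(82/9) = 189/41 ≈ 4.610.

β̂_MAP = 4.610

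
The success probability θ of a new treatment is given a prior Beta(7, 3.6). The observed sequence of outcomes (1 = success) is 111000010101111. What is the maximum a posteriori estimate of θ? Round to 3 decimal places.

Prior: Beta(7, 3.6).
Data: 9 successes in 15 trials (from the sequence). The binomial likelihood contributes θ^9(1−θ)^6, so the posterior is Beta(7+9, 3.6+6) = Beta(16, 9.6).
For Beta(a, b) with a, b > 1 the mode is (a−1)/(a+b−2) = 15/23.6 ≈ 0.636.

θ̂_MAP = 0.636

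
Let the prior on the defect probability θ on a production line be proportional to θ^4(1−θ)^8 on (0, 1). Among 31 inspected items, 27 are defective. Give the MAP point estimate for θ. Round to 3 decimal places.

The prior density ∝ θ^4(1−θ)^8 is the kernel of Beta(5, 9).
Data: 27 successes in 31 trials. The binomial likelihood contributes θ^27(1−θ)^4, so the posterior is Beta(5+27, 9+4) = Beta(32, 13).
For Beta(a, b) with a, b > 1 the mode is (a−1)/(a+b−2) = 31/43 ≈ 0.721.

θ̂_MAP = 0.721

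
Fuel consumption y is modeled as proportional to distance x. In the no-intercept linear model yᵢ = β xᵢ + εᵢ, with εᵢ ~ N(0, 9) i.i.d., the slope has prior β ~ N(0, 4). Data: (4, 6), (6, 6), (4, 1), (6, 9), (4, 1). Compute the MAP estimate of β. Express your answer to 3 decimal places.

log p(β | y) = −Σ(yᵢ − βxᵢ)²/(2·9) − β²/(2·4) + const.
Setting the derivative to zero: Σxᵢ(yᵢ − βxᵢ)/9 − β/4 = 0, so β = Σxᵢyᵢ / (Σxᵢ² + σ²/τ²).
Σxᵢyᵢ = 4·6 + 6·6 + 4·1 + 6·9 + 4·1 = 122; Σxᵢ² = 120; σ²/τ² = 2.25.
β̂_MAP = 122 / (120 + 2.25) = 122/122.25 ≈ 0.998.

β̂_MAP = 0.998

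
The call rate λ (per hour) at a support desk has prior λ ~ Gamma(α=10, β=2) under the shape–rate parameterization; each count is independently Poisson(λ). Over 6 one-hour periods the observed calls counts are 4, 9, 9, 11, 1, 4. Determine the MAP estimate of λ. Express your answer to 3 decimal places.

Σxᵢ = 4+9+9+11+1+4 = 38, with n = 6.
Posterior ∝ λ^9e^(−2λ) · λ^38e^(−6λ) = λ^47e^(−8λ), i.e. Gamma(shape=48, rate=8).
The mode of a Gamma(a, b) with a ≥ 1 (shape–rate) is (a−1)/b = 47/8 ≈ 5.875.

λ̂_MAP = 5.875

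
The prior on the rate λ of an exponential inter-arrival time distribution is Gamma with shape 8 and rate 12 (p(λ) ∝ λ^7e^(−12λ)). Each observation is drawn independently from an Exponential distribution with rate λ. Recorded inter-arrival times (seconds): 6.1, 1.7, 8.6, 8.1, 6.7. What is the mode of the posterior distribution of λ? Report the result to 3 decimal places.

λ̂_MAP = 0.278

The Exponential(rate=λ) likelihood is ∝ λ^n e^(−λΣtᵢ). Here n = 5 and Σtᵢ = 6.1 + 1.7 + 8.6 + 8.1 + 6.7 = 31.2.
Posterior ∝ λ^7e^(−12λ) · λ^5e^(−31.2λ) = λ^12e^(−43.2λ), i.e. Gamma(13, 43.2).
Mode = (a−1)/b = 12/43.2 ≈ 0.278.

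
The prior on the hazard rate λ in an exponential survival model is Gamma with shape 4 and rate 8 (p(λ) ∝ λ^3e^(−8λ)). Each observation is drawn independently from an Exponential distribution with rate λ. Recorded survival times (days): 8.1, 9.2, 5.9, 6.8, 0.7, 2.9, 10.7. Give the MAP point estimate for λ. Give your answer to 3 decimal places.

The Exponential(rate=λ) likelihood is ∝ λ^n e^(−λΣtᵢ). Here n = 7 and Σtᵢ = 8.1 + 9.2 + 5.9 + 6.8 + 0.7 + 2.9 + 10.7 = 44.3.
Posterior ∝ λ^3e^(−8λ) · λ^7e^(−44.3λ) = λ^10e^(−52.3λ), i.e. Gamma(11, 52.3).
Mode = (a−1)/b = 10/52.3 ≈ 0.191.

λ̂_MAP = 0.191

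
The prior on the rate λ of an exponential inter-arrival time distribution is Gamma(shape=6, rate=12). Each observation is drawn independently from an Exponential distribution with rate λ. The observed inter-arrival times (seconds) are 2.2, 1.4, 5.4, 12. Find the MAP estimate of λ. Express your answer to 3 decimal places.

λ̂_MAP = 0.273

The Exponential(rate=λ) likelihood is ∝ λ^n e^(−λΣtᵢ). Here n = 4 and Σtᵢ = 2.2 + 1.4 + 5.4 + 12 = 21.
Posterior ∝ λ^5e^(−12λ) · λ^4e^(−21λ) = λ^9e^(−33λ), i.e. Gamma(10, 33).
Mode = (a−1)/b = 9/33 ≈ 0.273.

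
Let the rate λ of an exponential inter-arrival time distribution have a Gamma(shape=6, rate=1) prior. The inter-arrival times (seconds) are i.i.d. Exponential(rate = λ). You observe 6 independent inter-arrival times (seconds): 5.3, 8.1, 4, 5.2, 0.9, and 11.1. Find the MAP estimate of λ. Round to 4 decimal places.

The Exponential(rate=λ) likelihood is ∝ λ^n e^(−λΣtᵢ). Here n = 6 and Σtᵢ = 5.3 + 8.1 + 4 + 5.2 + 0.9 + 11.1 = 34.6.
Posterior ∝ λ^5e^(−1λ) · λ^6e^(−34.6λ) = λ^11e^(−35.6λ), i.e. Gamma(12, 35.6).
Mode = (a−1)/b = 11/35.6 ≈ 0.3090.

λ̂_MAP = 0.3090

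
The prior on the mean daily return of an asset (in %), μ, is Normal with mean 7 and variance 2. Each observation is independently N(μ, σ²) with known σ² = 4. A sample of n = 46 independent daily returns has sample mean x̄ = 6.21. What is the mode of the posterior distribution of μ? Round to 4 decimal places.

n = 46, x̄ = 6.21.
For a Normal prior and Normal likelihood with known variance, the posterior is Normal; its mode equals its mean, the precision-weighted average.
Prior precision 1/σ₀² = 1/2 = 0.5; data precision n/σ² = 46/4 = 11.5.
μ̂ = (0.5·7 + 11.5·6.21) / (0.5 + 11.5) = 74.915/12 = 14983/2400 ≈ 6.2429.

μ̂_MAP = 6.2429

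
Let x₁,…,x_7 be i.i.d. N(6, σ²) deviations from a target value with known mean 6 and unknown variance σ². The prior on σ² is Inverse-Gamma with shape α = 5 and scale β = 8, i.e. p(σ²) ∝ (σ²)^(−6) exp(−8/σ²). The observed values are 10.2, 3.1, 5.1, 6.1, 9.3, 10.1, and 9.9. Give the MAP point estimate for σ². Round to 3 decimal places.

Sum of squared deviations about the known mean: SS = (10.2−6)² + (3.1−6)² + (5.1−6)² + (6.1−6)² + (9.3−6)² + (10.1−6)² + (9.9−6)² = 69.78.
The Normal likelihood contributes (σ²)^(−n/2) exp(−SS/(2σ²)), so the posterior is Inverse-Gamma(α + n/2, β + SS/2) = Inverse-Gamma(8.5, 42.89).
The mode of Inverse-Gamma(a, b) is b/(a+1) = 42.89/9.5 ≈ 4.515.

σ̂²_MAP = 4.515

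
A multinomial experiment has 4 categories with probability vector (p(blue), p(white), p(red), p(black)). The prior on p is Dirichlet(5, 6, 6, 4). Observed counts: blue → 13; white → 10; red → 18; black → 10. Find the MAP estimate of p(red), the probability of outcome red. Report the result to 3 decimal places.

MAP estimate of p(red) = 0.338

The posterior is Dirichlet(αᵢ + nᵢ) = Dirichlet(18, 16, 24, 14).
For a Dirichlet(a₁,…,a_K) with all aᵢ > 1, the mode has j-th component (aⱼ − 1)/(Σaᵢ − K).
Here Σaᵢ = 72 and K = 4, so p(red) = (24 − 1)/(72 − 4) = 23/68 ≈ 0.338.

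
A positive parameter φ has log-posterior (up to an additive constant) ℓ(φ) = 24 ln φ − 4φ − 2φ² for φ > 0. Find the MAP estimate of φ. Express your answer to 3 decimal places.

ℓ'(φ) = 24/φ − 4 − 4φ. Setting this to zero and multiplying by φ: 4φ² + 4φ − 24 = 0.
φ = (−4 + √(4² + 4·4·24)) / (2·4) = (−4 + √400) / 8 = (−4 + 20)/8 = 2.
ℓ''(φ) = −24/φ² − 4 < 0, confirming a maximum.

φ̂_MAP = 2.000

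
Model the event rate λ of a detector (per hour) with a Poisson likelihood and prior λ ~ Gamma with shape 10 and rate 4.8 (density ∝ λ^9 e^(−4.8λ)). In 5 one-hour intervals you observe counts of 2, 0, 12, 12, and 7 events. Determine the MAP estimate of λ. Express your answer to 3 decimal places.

λ̂_MAP = 4.286

Σxᵢ = 2+0+12+12+7 = 33, with n = 5.
Posterior ∝ λ^9e^(−4.8λ) · λ^33e^(−5λ) = λ^42e^(−9.8λ), i.e. Gamma(shape=43, rate=9.8).
The mode of a Gamma(a, b) with a ≥ 1 (shape–rate) is (a−1)/b = 42/9.8 ≈ 4.286.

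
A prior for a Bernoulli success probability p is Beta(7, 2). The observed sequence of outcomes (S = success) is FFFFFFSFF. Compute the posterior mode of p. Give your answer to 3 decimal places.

p̂_MAP = 0.438

Prior: Beta(7, 2).
Data: 1 success in 9 trials (from the sequence). The binomial likelihood contributes p(1−p)^8, so the posterior is Beta(7+1, 2+8) = Beta(8, 10).
For Beta(a, b) with a, b > 1 the mode is (a−1)/(a+b−2) = 7/16 ≈ 0.438.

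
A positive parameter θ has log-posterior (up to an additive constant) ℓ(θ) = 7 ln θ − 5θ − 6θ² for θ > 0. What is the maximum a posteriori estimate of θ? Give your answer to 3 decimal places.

θ̂_MAP = 0.583

ℓ'(θ) = 7/θ − 5 − 12θ. Setting this to zero and multiplying by θ: 12θ² + 5θ − 7 = 0.
θ = (−5 + √(5² + 4·12·7)) / (2·12) = (−5 + √361) / 24 = (−5 + 19)/24 = 7/12.
ℓ''(θ) = −7/θ² − 12 < 0, confirming a maximum.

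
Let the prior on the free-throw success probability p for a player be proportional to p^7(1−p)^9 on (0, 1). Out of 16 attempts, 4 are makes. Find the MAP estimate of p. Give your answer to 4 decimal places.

p̂_MAP = 0.3438

The prior density ∝ p^7(1−p)^9 is the kernel of Beta(8, 10).
Data: 4 successes in 16 trials. The binomial likelihood contributes p^4(1−p)^12, so the posterior is Beta(8+4, 10+12) = Beta(12, 22).
For Beta(a, b) with a, b > 1 the mode is (a−1)/(a+b−2) = 11/32 ≈ 0.3438.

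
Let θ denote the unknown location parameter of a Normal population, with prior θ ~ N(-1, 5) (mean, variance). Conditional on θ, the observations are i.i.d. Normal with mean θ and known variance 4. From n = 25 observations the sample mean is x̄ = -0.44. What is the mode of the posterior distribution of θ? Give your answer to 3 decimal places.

θ̂_MAP = -0.457

n = 25, x̄ = -0.44.
For a Normal prior and Normal likelihood with known variance, the posterior is Normal; its mode equals its mean, the precision-weighted average.
Prior precision 1/σ₀² = 1/5 = 0.2; data precision n/σ² = 25/4 = 6.25.
θ̂ = (0.2·(-1) + 6.25·(-0.44)) / (0.2 + 6.25) = (-2.95)/6.45 = -59/129 ≈ -0.457.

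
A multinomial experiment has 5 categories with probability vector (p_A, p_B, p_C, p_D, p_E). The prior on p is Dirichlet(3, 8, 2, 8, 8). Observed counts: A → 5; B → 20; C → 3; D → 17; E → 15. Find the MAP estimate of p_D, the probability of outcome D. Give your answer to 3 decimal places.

MAP estimate of p_D = 0.286

The posterior is Dirichlet(αᵢ + nᵢ) = Dirichlet(8, 28, 5, 25, 23).
For a Dirichlet(a₁,…,a_K) with all aᵢ > 1, the mode has j-th component (aⱼ − 1)/(Σaᵢ − K).
Here Σaᵢ = 89 and K = 5, so p_D = (25 − 1)/(89 − 5) = 24/84 ≈ 0.286.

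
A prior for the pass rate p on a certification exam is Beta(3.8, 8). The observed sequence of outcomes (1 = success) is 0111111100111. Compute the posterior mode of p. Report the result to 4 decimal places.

p̂_MAP = 0.5614

Prior: Beta(3.8, 8).
Data: 10 successes in 13 trials (from the sequence). The binomial likelihood contributes p^10(1−p)^3, so the posterior is Beta(3.8+10, 8+3) = Beta(13.8, 11).
For Beta(a, b) with a, b > 1 the mode is (a−1)/(a+b−2) = 12.8/22.8 ≈ 0.5614.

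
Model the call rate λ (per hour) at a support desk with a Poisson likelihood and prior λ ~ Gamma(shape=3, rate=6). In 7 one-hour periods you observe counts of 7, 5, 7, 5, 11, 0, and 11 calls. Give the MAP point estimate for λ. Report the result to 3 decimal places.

Σxᵢ = 7+5+7+5+11+0+11 = 46, with n = 7.
Posterior ∝ λ^2e^(−6λ) · λ^46e^(−7λ) = λ^48e^(−13λ), i.e. Gamma(shape=49, rate=13).
The mode of a Gamma(a, b) with a ≥ 1 (shape–rate) is (a−1)/b = 48/13 ≈ 3.692.

λ̂_MAP = 3.692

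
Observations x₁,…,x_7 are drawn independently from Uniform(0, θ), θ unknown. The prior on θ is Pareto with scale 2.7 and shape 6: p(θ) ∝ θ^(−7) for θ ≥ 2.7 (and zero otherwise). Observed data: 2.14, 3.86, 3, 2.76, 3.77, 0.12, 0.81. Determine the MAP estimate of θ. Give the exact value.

θ̂_MAP = 3.86

The Uniform(0, θ) likelihood is θ^(−n) for θ ≥ max(xᵢ), zero otherwise. Here max(xᵢ) = 3.86.
Posterior ∝ θ^(−7) · θ^(−7) = θ^(−14) on θ ≥ max(2.7, 3.86) = 3.86.
This density is strictly decreasing in θ, so the posterior mode lies at the lower boundary of the support.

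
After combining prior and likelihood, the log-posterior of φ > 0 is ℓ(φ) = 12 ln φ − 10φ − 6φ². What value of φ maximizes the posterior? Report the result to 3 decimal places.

ℓ'(φ) = 12/φ − 10 − 12φ. Setting this to zero and multiplying by φ: 12φ² + 10φ − 12 = 0.
φ = (−10 + √(10² + 4·12·12)) / (2·12) = (−10 + √676) / 24 = (−10 + 26)/24 = 2/3.
ℓ''(φ) = −12/φ² − 12 < 0, confirming a maximum.

φ̂_MAP = 0.667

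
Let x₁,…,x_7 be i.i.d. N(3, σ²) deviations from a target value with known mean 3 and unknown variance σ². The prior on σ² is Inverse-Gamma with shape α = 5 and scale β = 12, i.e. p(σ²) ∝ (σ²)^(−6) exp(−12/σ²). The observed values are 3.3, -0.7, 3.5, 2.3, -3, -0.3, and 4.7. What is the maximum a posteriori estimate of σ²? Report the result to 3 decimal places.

Sum of squared deviations about the known mean: SS = (3.3−3)² + (-0.7−3)² + (3.5−3)² + (2.3−3)² + (-3−3)² + (-0.3−3)² + (4.7−3)² = 64.3.
The Normal likelihood contributes (σ²)^(−n/2) exp(−SS/(2σ²)), so the posterior is Inverse-Gamma(α + n/2, β + SS/2) = Inverse-Gamma(8.5, 44.15).
The mode of Inverse-Gamma(a, b) is b/(a+1) = 44.15/9.5 ≈ 4.647.

σ̂²_MAP = 4.647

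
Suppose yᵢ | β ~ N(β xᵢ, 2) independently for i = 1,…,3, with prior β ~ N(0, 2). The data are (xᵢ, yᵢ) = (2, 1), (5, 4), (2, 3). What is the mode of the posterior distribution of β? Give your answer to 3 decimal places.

log p(β | y) = −Σ(yᵢ − βxᵢ)²/(2·2) − β²/(2·2) + const.
Setting the derivative to zero: Σxᵢ(yᵢ − βxᵢ)/2 − β/2 = 0, so β = Σxᵢyᵢ / (Σxᵢ² + σ²/τ²).
Σxᵢyᵢ = 2·1 + 5·4 + 2·3 = 28; Σxᵢ² = 33; σ²/τ² = 1.
β̂_MAP = 28 / (33 + 1) = 28/34 ≈ 0.824.

β̂_MAP = 0.824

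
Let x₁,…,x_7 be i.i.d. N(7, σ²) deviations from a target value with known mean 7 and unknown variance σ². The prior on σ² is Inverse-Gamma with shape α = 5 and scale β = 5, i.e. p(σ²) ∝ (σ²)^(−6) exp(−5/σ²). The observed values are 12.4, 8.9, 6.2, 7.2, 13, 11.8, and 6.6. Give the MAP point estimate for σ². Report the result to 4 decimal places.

σ̂²_MAP = 5.4026

Sum of squared deviations about the known mean: SS = (12.4−7)² + (8.9−7)² + (6.2−7)² + (7.2−7)² + (13−7)² + (11.8−7)² + (6.6−7)² = 92.65.
The Normal likelihood contributes (σ²)^(−n/2) exp(−SS/(2σ²)), so the posterior is Inverse-Gamma(α + n/2, β + SS/2) = Inverse-Gamma(8.5, 51.325).
The mode of Inverse-Gamma(a, b) is b/(a+1) = 51.325/9.5 ≈ 5.4026.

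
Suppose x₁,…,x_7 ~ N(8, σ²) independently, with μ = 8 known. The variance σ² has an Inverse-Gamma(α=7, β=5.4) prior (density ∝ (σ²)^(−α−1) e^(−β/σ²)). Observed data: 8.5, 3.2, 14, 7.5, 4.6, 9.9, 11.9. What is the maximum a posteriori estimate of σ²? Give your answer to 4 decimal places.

σ̂²_MAP = 4.3791

Sum of squared deviations about the known mean: SS = (8.5−8)² + (3.2−8)² + (14−8)² + (7.5−8)² + (4.6−8)² + (9.9−8)² + (11.9−8)² = 89.92.
The Normal likelihood contributes (σ²)^(−n/2) exp(−SS/(2σ²)), so the posterior is Inverse-Gamma(α + n/2, β + SS/2) = Inverse-Gamma(10.5, 50.36).
The mode of Inverse-Gamma(a, b) is b/(a+1) = 50.36/11.5 ≈ 4.3791.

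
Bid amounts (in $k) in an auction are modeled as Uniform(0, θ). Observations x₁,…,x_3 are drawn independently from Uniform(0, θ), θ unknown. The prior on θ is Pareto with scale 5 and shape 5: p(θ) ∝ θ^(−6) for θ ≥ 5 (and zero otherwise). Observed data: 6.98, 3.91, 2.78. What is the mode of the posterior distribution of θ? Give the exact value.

θ̂_MAP = 6.98

The Uniform(0, θ) likelihood is θ^(−n) for θ ≥ max(xᵢ), zero otherwise. Here max(xᵢ) = 6.98.
Posterior ∝ θ^(−6) · θ^(−3) = θ^(−9) on θ ≥ max(5, 6.98) = 6.98.
This density is strictly decreasing in θ, so the posterior mode lies at the lower boundary of the support.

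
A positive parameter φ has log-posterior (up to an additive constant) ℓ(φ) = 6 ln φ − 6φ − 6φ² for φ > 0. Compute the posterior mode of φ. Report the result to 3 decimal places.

ℓ'(φ) = 6/φ − 6 − 12φ. Setting this to zero and multiplying by φ: 12φ² + 6φ − 6 = 0.
φ = (−6 + √(6² + 4·12·6)) / (2·12) = (−6 + √324) / 24 = (−6 + 18)/24 = 1/2.
ℓ''(φ) = −6/φ² − 12 < 0, confirming a maximum.

φ̂_MAP = 0.500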